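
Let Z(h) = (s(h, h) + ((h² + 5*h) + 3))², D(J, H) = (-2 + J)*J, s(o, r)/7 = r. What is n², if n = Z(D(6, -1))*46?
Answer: 1195616922357636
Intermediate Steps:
s(o, r) = 7*r
D(J, H) = J*(-2 + J)
Z(h) = (3 + h² + 12*h)² (Z(h) = (7*h + ((h² + 5*h) + 3))² = (7*h + (3 + h² + 5*h))² = (3 + h² + 12*h)²)
n = 34577694 (n = (3 + (6*(-2 + 6))² + 12*(6*(-2 + 6)))²*46 = (3 + (6*4)² + 12*(6*4))²*46 = (3 + 24² + 12*24)²*46 = (3 + 576 + 288)²*46 = 867²*46 = 751689*46 = 34577694)
n² = 34577694² = 1195616922357636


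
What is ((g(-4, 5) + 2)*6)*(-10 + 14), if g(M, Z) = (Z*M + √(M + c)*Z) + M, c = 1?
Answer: -528 + 120*I*√3 ≈ -528.0 + 207.85*I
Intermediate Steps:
g(M, Z) = M + M*Z + Z*√(1 + M) (g(M, Z) = (Z*M + √(M + 1)*Z) + M = (M*Z + √(1 + M)*Z) + M = (M*Z + Z*√(1 + M)) + M = M + M*Z + Z*√(1 + M))
((g(-4, 5) + 2)*6)*(-10 + 14) = (((-4 - 4*5 + 5*√(1 - 4)) + 2)*6)*(-10 + 14) = (((-4 - 20 + 5*√(-3)) + 2)*6)*4 = (((-4 - 20 + 5*(I*√3)) + 2)*6)*4 = (((-4 - 20 + 5*I*√3) + 2)*6)*4 = (((-24 + 5*I*√3) + 2)*6)*4 = ((-22 + 5*I*√3)*6)*4 = (-132 + 30*I*√3)*4 = -528 + 120*I*√3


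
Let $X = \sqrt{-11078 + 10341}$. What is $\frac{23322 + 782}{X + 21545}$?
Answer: $\frac{259660340}{232093881} - \frac{12052 i \sqrt{737}}{232093881} \approx 1.1188 - 0.0014097 i$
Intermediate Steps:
$X = i \sqrt{737}$ ($X = \sqrt{-737} = i \sqrt{737} \approx 27.148 i$)
$\frac{23322 + 782}{X + 21545} = \frac{23322 + 782}{i \sqrt{737} + 21545} = \frac{24104}{21545 + i \sqrt{737}}$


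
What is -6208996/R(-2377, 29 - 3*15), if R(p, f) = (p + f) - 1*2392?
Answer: 6208996/4785 ≈ 1297.6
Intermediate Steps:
R(p, f) = -2392 + f + p (R(p, f) = (f + p) - 2392 = -2392 + f + p)
-6208996/R(-2377, 29 - 3*15) = -6208996/(-2392 + (29 - 3*15) - 2377) = -6208996/(-2392 + (29 - 45) - 2377) = -6208996/(-2392 - 16 - 2377) = -6208996/(-4785) = -6208996*(-1/4785) = 6208996/4785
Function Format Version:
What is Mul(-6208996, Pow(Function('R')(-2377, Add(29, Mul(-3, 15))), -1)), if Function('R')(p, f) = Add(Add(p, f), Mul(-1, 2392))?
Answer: Rational(6208996, 4785) ≈ 1297.6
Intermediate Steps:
Function('R')(p, f) = Add(-2392, f, p) (Function('R')(p, f) = Add(Add(f, p), -2392) = Add(-2392, f, p))
Mul(-6208996, Pow(Function('R')(-2377, Add(29, Mul(-3, 15))), -1)) = Mul(-6208996, Pow(Add(-2392, Add(29, Mul(-3, 15)), -2377), -1)) = Mul(-6208996, Pow(Add(-2392, Add(29, -45), -2377), -1)) = Mul(-6208996, Pow(Add(-2392, -16, -2377), -1)) = Mul(-6208996, Pow(-4785, -1)) = Mul(-6208996, Rational(-1, 4785)) = Rational(6208996, 4785)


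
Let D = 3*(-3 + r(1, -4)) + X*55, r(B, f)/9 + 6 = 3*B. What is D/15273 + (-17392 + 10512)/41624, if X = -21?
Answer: -152035/616011 ≈ -0.24681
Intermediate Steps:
r(B, f) = -54 + 27*B (r(B, f) = -54 + 9*(3*B) = -54 + 27*B)
D = -1245 (D = 3*(-3 + (-54 + 27*1)) - 21*55 = 3*(-3 + (-54 + 27)) - 1155 = 3*(-3 - 27) - 1155 = 3*(-30) - 1155 = -90 - 1155 = -1245)
D/15273 + (-17392 + 10512)/41624 = -1245/15273 + (-17392 + 10512)/41624 = -1245*1/15273 - 6880*1/41624 = -415/5091 - 20/121 = -152035/616011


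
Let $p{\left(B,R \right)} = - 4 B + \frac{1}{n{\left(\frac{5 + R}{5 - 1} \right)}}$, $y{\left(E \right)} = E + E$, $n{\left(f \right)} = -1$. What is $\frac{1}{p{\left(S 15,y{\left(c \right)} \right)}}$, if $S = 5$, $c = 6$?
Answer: $- \frac{1}{301} \approx -0.0033223$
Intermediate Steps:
$y{\left(E \right)} = 2 E$
$p{\left(B,R \right)} = -1 - 4 B$ ($p{\left(B,R \right)} = - 4 B + \frac{1}{-1} = - 4 B - 1 = -1 - 4 B$)
$\frac{1}{p{\left(S 15,y{\left(c \right)} \right)}} = \frac{1}{-1 - 4 \cdot 5 \cdot 15} = \frac{1}{-1 - 300} = \frac{1}{-301} = - \frac{1}{301}$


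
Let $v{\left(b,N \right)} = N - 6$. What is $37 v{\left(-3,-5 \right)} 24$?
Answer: $-9768$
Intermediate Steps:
$v{\left(b,N \right)} = -6 + N$
$37 v{\left(-3,-5 \right)} 24 = 37 \left(-6 - 5\right) 24 = 37 \left(-11\right) 24 = \left(-407\right) 24 = -9768$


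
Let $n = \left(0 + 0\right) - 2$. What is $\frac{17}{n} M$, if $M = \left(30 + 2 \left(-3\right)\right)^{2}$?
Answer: $-4896$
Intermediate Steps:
$n = -2$ ($n = 0 - 2 = -2$)
$M = 576$ ($M = \left(30 - 6\right)^{2} = 24^{2} = 576$)
$\frac{17}{n} M = \frac{17}{-2} \cdot 576 = 17 \left(- \frac{1}{2}\right) 576 = \left(- \frac{17}{2}\right) 576 = -4896$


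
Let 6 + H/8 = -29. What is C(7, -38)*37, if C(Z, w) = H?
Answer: -10360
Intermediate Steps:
H = -280 (H = -48 + 8*(-29) = -48 - 232 = -280)
C(Z, w) = -280
C(7, -38)*37 = -280*37 = -10360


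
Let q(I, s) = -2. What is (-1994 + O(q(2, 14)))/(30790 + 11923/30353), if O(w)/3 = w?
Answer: -60706000/934580793 ≈ -0.064955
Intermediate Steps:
O(w) = 3*w
(-1994 + O(q(2, 14)))/(30790 + 11923/30353) = (-1994 + 3*(-2))/(30790 + 11923/30353) = (-1994 - 6)/(30790 + 11923*(1/30353)) = -2000/(30790 + 11923/30353) = -2000/934580793/30353 = -2000*30353/934580793 = -60706000/934580793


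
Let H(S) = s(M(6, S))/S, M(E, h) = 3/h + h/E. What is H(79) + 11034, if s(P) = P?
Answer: 413185423/37446 ≈ 11034.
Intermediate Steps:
H(S) = (3/S + S/6)/S
H(79) + 11034 = (⅙ + 3/79²) + 11034 = (⅙ + 3*(1/6241)) + 11034 = (⅙ + 3/6241) + 11034 = 6259/37446 + 11034 = 413185423/37446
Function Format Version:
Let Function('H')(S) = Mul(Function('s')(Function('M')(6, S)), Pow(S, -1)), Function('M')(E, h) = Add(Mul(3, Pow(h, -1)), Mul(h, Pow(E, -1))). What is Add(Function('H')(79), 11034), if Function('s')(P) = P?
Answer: Rational(413185423, 37446) ≈ 11034.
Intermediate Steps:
Function('H')(S) = Mul(Pow(S, -1), Add(Mul(3, Pow(S, -1)), Mul(Rational(1, 6), S))) (Function('H')(S) = Mul(Add(Mul(3, Pow(S, -1)), Mul(S, Pow(6, -1))), Pow(S, -1)) = Mul(Add(Mul(3, Pow(S, -1)), Mul(S, Rational(1, 6))), Pow(S, -1)) = Mul(Add(Mul(3, Pow(S, -1)), Mul(Rational(1, 6), S)), Pow(S, -1)) = Mul(Pow(S, -1), Add(Mul(3, Pow(S, -1)), Mul(Rational(1, 6), S))))
Add(Function('H')(79), 11034) = Add(Add(Rational(1, 6), Mul(3, Pow(79, -2))), 11034) = Add(Add(Rational(1, 6), Mul(3, Rational(1, 6241))), 11034) = Add(Add(Rational(1, 6), Rational(3, 6241)), 11034) = Add(Rational(6259, 37446), 11034) = Rational(413185423, 37446)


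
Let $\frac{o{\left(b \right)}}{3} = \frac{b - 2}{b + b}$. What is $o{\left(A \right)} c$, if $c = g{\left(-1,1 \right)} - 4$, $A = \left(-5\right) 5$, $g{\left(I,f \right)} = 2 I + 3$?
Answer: $- \frac{243}{50} \approx -4.86$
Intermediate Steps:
$g{\left(I,f \right)} = 3 + 2 I$
$A = -25$
$o{\left(b \right)} = \frac{3 \left(-2 + b\right)}{2 b}$ ($o{\left(b \right)} = 3 \frac{b - 2}{b + b} = 3 \frac{-2 + b}{2 b} = \frac{3 \left(-2 + b\right)}{2 b}$)
$c = -3$ ($c = \left(3 + 2 \left(-1\right)\right) - 4 = \left(3 - 2\right) - 4 = 1 - 4 = -3$)
$o{\left(A \right)} c = \left(\frac{3}{2} - \frac{3}{-25}\right) \left(-3\right) = \left(\frac{3}{2} - - \frac{3}{25}\right) \left(-3\right) = \left(\frac{3}{2} + \frac{3}{25}\right) \left(-3\right) = \frac{81}{50} \left(-3\right) = - \frac{243}{50}$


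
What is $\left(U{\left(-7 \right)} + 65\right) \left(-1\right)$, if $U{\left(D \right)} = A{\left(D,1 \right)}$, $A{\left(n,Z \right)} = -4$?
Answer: $-61$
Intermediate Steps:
$U{\left(D \right)} = -4$
$\left(U{\left(-7 \right)} + 65\right) \left(-1\right) = \left(-4 + 65\right) \left(-1\right) = 61 \left(-1\right) = -61$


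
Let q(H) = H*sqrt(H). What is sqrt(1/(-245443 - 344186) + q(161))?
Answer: sqrt(-589629 + 55973639580201*sqrt(161))/589629 ≈ 45.198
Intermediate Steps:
q(H) = H**(3/2)
sqrt(1/(-245443 - 344186) + q(161)) = sqrt(1/(-245443 - 344186) + 161**(3/2)) = sqrt(1/(-589629) + 161*sqrt(161)) = sqrt(-1/589629 + 161*sqrt(161))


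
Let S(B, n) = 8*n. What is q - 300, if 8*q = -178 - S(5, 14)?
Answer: -1345/4 ≈ -336.25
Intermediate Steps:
q = -145/4 (q = (-178 - 8*14)/8 = (-178 - 1*112)/8 = (-178 - 112)/8 = (⅛)*(-290) = -145/4 ≈ -36.250)
q - 300 = -145/4 - 300 = -1345/4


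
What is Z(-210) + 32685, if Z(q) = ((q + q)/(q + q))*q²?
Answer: 76785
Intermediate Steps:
Z(q) = q² (Z(q) = ((2*q)/((2*q)))*q² = ((2*q)*(1/(2*q)))*q² = 1*q² = q²)
Z(-210) + 32685 = (-210)² + 32685 = 44100 + 32685 = 76785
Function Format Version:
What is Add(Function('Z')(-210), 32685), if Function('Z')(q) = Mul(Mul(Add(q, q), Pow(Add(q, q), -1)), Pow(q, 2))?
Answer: 76785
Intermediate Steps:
Function('Z')(q) = Pow(q, 2) (Function('Z')(q) = Mul(Mul(Mul(2, q), Pow(Mul(2, q), -1)), Pow(q, 2)) = Mul(Mul(Mul(2, q), Mul(Rational(1, 2), Pow(q, -1))), Pow(q, 2)) = Mul(1, Pow(q, 2)) = Pow(q, 2))
Add(Function('Z')(-210), 32685) = Add(Pow(-210, 2), 32685) = Add(44100, 32685) = 76785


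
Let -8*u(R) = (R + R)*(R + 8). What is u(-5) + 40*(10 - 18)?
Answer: -1265/4 ≈ -316.25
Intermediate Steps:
u(R) = -R*(8 + R)/4 (u(R) = -(R + R)*(R + 8)/8 = -2*R*(8 + R)/8 = -R*(8 + R)/4)
u(-5) + 40*(10 - 18) = -1/4*(-5)*(8 - 5) + 40*(10 - 18) = -1/4*(-5)*3 + 40*(-8) = 15/4 - 320 = -1265/4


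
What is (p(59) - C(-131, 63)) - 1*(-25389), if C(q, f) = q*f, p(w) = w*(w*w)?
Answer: 239021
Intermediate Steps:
p(w) = w³ (p(w) = w*w² = w³)
C(q, f) = f*q
(p(59) - C(-131, 63)) - 1*(-25389) = (59³ - 63*(-131)) - 1*(-25389) = (205379 - 1*(-8253)) + 25389 = (205379 + 8253) + 25389 = 213632 + 25389 = 239021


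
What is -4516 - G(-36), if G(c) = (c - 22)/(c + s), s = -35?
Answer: -320694/71 ≈ -4516.8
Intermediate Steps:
G(c) = (-22 + c)/(-35 + c) (G(c) = (c - 22)/(c - 35) = (-22 + c)/(-35 + c))
-4516 - G(-36) = -4516 - (-22 - 36)/(-35 - 36) = -4516 - (-58)/(-71) = -4516 - (-1)*(-58)/71 = -4516 - 1*58/71 = -4516 - 58/71 = -320694/71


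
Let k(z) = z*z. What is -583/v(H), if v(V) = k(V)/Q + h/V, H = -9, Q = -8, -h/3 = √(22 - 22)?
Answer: 4664/81 ≈ 57.580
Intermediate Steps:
h = 0 (h = -3*√(22 - 22) = -3*√0 = -3*0 = 0)
k(z) = z²
v(V) = -V²/8 (v(V) = V²/(-8) + 0/V = V²*(-⅛) + 0 = -V²/8 + 0 = -V²/8)
-583/v(H) = -583/((-⅛*(-9)²)) = -583/((-⅛*81)) = -583/(-81/8) = -583*(-8/81) = 4664/81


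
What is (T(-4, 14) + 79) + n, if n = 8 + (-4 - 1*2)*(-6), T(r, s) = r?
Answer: 119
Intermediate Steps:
n = 44 (n = 8 + (-4 - 2)*(-6) = 8 - 6*(-6) = 8 + 36 = 44)
(T(-4, 14) + 79) + n = (-4 + 79) + 44 = 75 + 44 = 119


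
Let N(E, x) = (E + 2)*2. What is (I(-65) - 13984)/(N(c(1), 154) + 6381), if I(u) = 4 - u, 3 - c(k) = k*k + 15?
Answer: -13915/6359 ≈ -2.1882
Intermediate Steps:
c(k) = -12 - k² (c(k) = 3 - (k*k + 15) = 3 - (k² + 15) = 3 - (15 + k²) = 3 + (-15 - k²) = -12 - k²)
N(E, x) = 4 + 2*E (N(E, x) = (2 + E)*2 = 4 + 2*E)
(I(-65) - 13984)/(N(c(1), 154) + 6381) = ((4 - 1*(-65)) - 13984)/((4 + 2*(-12 - 1*1²)) + 6381) = ((4 + 65) - 13984)/((4 + 2*(-12 - 1*1)) + 6381) = (69 - 13984)/((4 + 2*(-12 - 1)) + 6381) = -13915/((4 + 2*(-13)) + 6381) = -13915/((4 - 26) + 6381) = -13915/(-22 + 6381) = -13915/6359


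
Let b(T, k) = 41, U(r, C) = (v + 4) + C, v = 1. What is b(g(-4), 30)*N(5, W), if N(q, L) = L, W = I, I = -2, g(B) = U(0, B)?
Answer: -82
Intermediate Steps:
U(r, C) = 5 + C (U(r, C) = (1 + 4) + C = 5 + C)
g(B) = 5 + B
W = -2
b(g(-4), 30)*N(5, W) = 41*(-2) = -82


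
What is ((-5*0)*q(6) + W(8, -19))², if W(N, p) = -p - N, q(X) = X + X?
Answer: 121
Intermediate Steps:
q(X) = 2*X
W(N, p) = -N - p
((-5*0)*q(6) + W(8, -19))² = ((-5*0)*(2*6) + (-1*8 - 1*(-19)))² = (0*12 + (-8 + 19))² = (0 + 11)² = 11² = 121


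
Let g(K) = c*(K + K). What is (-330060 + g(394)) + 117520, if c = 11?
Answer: -203872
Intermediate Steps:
g(K) = 22*K (g(K) = 11*(K + K) = 11*(2*K) = 22*K)
(-330060 + g(394)) + 117520 = (-330060 + 22*394) + 117520 = (-330060 + 8668) + 117520 = -321392 + 117520 = -203872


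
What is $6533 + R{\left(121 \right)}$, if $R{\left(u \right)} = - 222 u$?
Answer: $-20329$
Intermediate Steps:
$6533 + R{\left(121 \right)} = 6533 - 26862 = -20329$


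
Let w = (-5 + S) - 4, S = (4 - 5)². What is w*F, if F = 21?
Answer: -168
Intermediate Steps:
S = 1 (S = (-1)² = 1)
w = -8 (w = (-5 + 1) - 4 = -4 - 4 = -8)
w*F = -8*21 = -168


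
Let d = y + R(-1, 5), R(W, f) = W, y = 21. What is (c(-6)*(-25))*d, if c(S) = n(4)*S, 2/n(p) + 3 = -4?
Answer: -6000/7 ≈ -857.14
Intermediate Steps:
n(p) = -2/7 (n(p) = 2/(-3 - 4) = 2/(-7) = 2*(-⅐) = -2/7)
c(S) = -2*S/7
d = 20 (d = 21 - 1 = 20)
(c(-6)*(-25))*d = (-2/7*(-6)*(-25))*20 = ((12/7)*(-25))*20 = -300/7*20 = -6000/7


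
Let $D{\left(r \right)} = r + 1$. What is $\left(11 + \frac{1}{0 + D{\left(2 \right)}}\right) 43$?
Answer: $\frac{1462}{3} \approx 487.33$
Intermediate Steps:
$D{\left(r \right)} = 1 + r$
$\left(11 + \frac{1}{0 + D{\left(2 \right)}}\right) 43 = \left(11 + \frac{1}{0 + \left(1 + 2\right)}\right) 43 = \left(11 + \frac{1}{0 + 3}\right) 43 = \left(11 + \frac{1}{3}\right) 43 = \frac{34}{3} \cdot 43 = \frac{1462}{3}$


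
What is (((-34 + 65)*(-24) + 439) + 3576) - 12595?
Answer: -9324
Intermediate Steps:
(((-34 + 65)*(-24) + 439) + 3576) - 12595 = ((31*(-24) + 439) + 3576) - 12595 = ((-744 + 439) + 3576) - 12595 = (-305 + 3576) - 12595 = 3271 - 12595 = -9324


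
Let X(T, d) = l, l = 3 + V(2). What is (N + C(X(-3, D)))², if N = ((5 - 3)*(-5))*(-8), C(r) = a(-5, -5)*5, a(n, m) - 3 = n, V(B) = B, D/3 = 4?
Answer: 4900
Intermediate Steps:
D = 12 (D = 3*4 = 12)
a(n, m) = 3 + n
l = 5 (l = 3 + 2 = 5)
X(T, d) = 5
C(r) = -10 (C(r) = (3 - 5)*5 = -2*5 = -10)
N = 80 (N = (2*(-5))*(-8) = -10*(-8) = 80)
(N + C(X(-3, D)))² = (80 - 10)² = 70² = 4900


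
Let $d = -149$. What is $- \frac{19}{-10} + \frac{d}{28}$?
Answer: $- \frac{479}{140} \approx -3.4214$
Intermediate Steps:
$- \frac{19}{-10} + \frac{d}{28} = - \frac{19}{-10} - \frac{149}{28} = \left(-19\right) \left(- \frac{1}{10}\right) - \frac{149}{28} = \frac{19}{10} - \frac{149}{28} = - \frac{479}{140}$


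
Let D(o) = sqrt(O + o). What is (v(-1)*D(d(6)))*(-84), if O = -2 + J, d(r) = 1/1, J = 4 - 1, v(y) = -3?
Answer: 252*sqrt(2) ≈ 356.38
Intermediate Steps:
J = 3
d(r) = 1
O = 1 (O = -2 + 3 = 1)
D(o) = sqrt(1 + o)
(v(-1)*D(d(6)))*(-84) = -3*sqrt(1 + 1)*(-84) = -3*sqrt(2)*(-84) = 252*sqrt(2)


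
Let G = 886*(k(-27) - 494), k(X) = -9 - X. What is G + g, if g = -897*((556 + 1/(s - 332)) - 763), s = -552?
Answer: -16051807/68 ≈ -2.3606e+5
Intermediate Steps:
G = -421736 (G = 886*((-9 - 1*(-27)) - 494) = 886*((-9 + 27) - 494) = 886*(18 - 494) = 886*(-476) = -421736)
g = 12626241/68 (g = -897*((556 + 1/(-552 - 332)) - 763) = -897*((556 + 1/(-884)) - 763) = -897*((556 - 1/884) - 763) = -897*(491503/884 - 763) = -897*(-182989/884) = 12626241/68 ≈ 1.8568e+5)
G + g = -421736 + 12626241/68 = -16051807/68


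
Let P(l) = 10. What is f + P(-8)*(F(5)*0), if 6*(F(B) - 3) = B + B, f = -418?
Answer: -418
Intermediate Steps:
F(B) = 3 + B/3 (F(B) = 3 + (B + B)/6 = 3 + (2*B)/6 = 3 + B/3)
f + P(-8)*(F(5)*0) = -418 + 10*((3 + (1/3)*5)*0) = -418 + 10*((3 + 5/3)*0) = -418 + 10*((14/3)*0) = -418 + 10*0 = -418 + 0 = -418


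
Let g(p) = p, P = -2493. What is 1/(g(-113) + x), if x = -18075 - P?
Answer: -1/15695 ≈ -6.3715e-5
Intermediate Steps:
x = -15582 (x = -18075 - 1*(-2493) = -18075 + 2493 = -15582)
1/(g(-113) + x) = 1/(-113 - 15582) = 1/(-15695) = -1/15695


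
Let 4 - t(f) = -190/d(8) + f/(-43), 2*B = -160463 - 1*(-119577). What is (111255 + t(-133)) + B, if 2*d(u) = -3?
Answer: 11698525/129 ≈ 90686.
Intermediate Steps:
d(u) = -3/2 (d(u) = (½)*(-3) = -3/2)
B = -20443 (B = (-160463 - 1*(-119577))/2 = (-160463 + 119577)/2 = (½)*(-40886) = -20443)
t(f) = -368/3 + f/43 (t(f) = 4 - (-190/(-3/2) + f/(-43)) = 4 - (-190*(-⅔) + f*(-1/43)) = 4 - (380/3 - f/43) = 4 + (-380/3 + f/43) = -368/3 + f/43)
(111255 + t(-133)) + B = (111255 + (-368/3 + (1/43)*(-133))) - 20443 = (111255 + (-368/3 - 133/43)) - 20443 = (111255 - 16223/129) - 20443 = 14335672/129 - 20443 = 11698525/129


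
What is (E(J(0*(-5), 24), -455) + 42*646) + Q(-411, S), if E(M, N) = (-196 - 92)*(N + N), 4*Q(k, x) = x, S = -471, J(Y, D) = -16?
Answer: 1156377/4 ≈ 2.8909e+5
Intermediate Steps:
Q(k, x) = x/4
E(M, N) = -576*N
(E(J(0*(-5), 24), -455) + 42*646) + Q(-411, S) = (-576*(-455) + 42*646) + (¼)*(-471) = (262080 + 27132) - 471/4 = 289212 - 471/4 = 1156377/4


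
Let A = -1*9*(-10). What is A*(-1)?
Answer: -90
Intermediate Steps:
A = 90 (A = -9*(-10) = 90)
A*(-1) = 90*(-1) = -90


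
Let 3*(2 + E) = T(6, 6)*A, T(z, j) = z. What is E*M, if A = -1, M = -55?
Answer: 220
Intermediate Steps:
E = -4 (E = -2 + (6*(-1))/3 = -2 + (⅓)*(-6) = -2 - 2 = -4)
E*M = -4*(-55) = 220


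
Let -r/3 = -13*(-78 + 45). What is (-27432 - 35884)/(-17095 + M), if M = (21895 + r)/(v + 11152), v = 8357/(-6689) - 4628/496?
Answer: 585109160319596/157959423118857 ≈ 3.7042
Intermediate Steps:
v = -8775441/829436 (v = 8357*(-1/6689) - 4628*1/496 = -8357/6689 - 1157/124 = -8775441/829436 ≈ -10.580)
r = -1287 (r = -(-39)*(-78 + 45) = -(-39)*(-33) = -3*429 = -1287)
M = 17093017088/9241094831 (M = (21895 - 1287)/(-8775441/829436 + 11152) = 20608/(9241094831/829436) = 20608*(829436/9241094831) = 17093017088/9241094831 ≈ 1.8497)
(-27432 - 35884)/(-17095 + M) = (-27432 - 35884)/(-17095 + 17093017088/9241094831) = -63316/(-157959423118857/9241094831) = -63316*(-9241094831/157959423118857) = 585109160319596/157959423118857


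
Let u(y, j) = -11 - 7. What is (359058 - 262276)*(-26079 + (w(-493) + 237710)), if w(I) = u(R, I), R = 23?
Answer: 20480329366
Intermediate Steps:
u(y, j) = -18
w(I) = -18
(359058 - 262276)*(-26079 + (w(-493) + 237710)) = (359058 - 262276)*(-26079 + (-18 + 237710)) = 96782*(-26079 + 237692) = 96782*211613 = 20480329366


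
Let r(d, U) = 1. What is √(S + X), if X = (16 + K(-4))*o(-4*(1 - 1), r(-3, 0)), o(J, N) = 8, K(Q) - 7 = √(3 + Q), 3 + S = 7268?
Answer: √(7449 + 8*I) ≈ 86.308 + 0.0463*I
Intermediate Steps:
S = 7265 (S = -3 + 7268 = 7265)
K(Q) = 7 + √(3 + Q)
X = 184 + 8*I (X = (16 + (7 + √(3 - 4)))*8 = (16 + (7 + √(-1)))*8 = (16 + (7 + I))*8 = (23 + I)*8 = 184 + 8*I ≈ 184.0 + 8.0*I)
√(S + X) = √(7265 + (184 + 8*I)) = √(7449 + 8*I)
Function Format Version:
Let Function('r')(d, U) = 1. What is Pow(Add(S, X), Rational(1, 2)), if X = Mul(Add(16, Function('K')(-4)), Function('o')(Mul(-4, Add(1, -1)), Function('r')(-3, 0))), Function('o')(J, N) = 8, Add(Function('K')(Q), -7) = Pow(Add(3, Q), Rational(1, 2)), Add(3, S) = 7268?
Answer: Pow(Add(7449, Mul(8, I)), Rational(1, 2)) ≈ Add(86.308, Mul(0.0463, I))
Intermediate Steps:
S = 7265 (S = Add(-3, 7268) = 7265)
Function('K')(Q) = Add(7, Pow(Add(3, Q), Rational(1, 2)))
X = Add(184, Mul(8, I)) (X = Mul(Add(16, Add(7, Pow(Add(3, -4), Rational(1, 2)))), 8) = Mul(Add(16, Add(7, Pow(-1, Rational(1, 2)))), 8) = Mul(Add(16, Add(7, I)), 8) = Mul(Add(23, I), 8) = Add(184, Mul(8, I)) ≈ Add(184.00, Mul(8.0000, I)))
Pow(Add(S, X), Rational(1, 2)) = Pow(Add(7265, Add(184, Mul(8, I))), Rational(1, 2)) = Pow(Add(7449, Mul(8, I)), Rational(1, 2))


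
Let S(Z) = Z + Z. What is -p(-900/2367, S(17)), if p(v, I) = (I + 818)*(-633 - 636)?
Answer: 1081188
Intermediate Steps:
S(Z) = 2*Z
p(v, I) = -1038042 - 1269*I (p(v, I) = (818 + I)*(-1269) = -1038042 - 1269*I)
-p(-900/2367, S(17)) = -(-1038042 - 2538*17) = -(-1038042 - 1269*34) = -(-1038042 - 43146) = -1*(-1081188) = 1081188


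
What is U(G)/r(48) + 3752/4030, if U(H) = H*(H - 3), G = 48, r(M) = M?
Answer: 92551/2015 ≈ 45.931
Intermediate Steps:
U(H) = H*(-3 + H)
U(G)/r(48) + 3752/4030 = (48*(-3 + 48))/48 + 3752/4030 = (48*45)*(1/48) + 3752*(1/4030) = 2160*(1/48) + 1876/2015 = 45 + 1876/2015 = 92551/2015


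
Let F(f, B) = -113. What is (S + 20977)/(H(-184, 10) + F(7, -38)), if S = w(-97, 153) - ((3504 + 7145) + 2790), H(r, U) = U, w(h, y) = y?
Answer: -7691/103 ≈ -74.670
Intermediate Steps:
S = -13286 (S = 153 - ((3504 + 7145) + 2790) = 153 - (10649 + 2790) = 153 - 1*13439 = 153 - 13439 = -13286)
(S + 20977)/(H(-184, 10) + F(7, -38)) = (-13286 + 20977)/(10 - 113) = 7691/(-103) = 7691*(-1/103) = -7691/103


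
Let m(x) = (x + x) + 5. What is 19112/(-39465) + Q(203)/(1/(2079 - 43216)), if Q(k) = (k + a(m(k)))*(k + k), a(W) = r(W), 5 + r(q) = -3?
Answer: -128530254903962/39465 ≈ -3.2568e+9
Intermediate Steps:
r(q) = -8 (r(q) = -5 - 3 = -8)
m(x) = 5 + 2*x (m(x) = 2*x + 5 = 5 + 2*x)
a(W) = -8
Q(k) = 2*k*(-8 + k) (Q(k) = (k - 8)*(k + k) = (-8 + k)*(2*k) = 2*k*(-8 + k))
19112/(-39465) + Q(203)/(1/(2079 - 43216)) = 19112/(-39465) + (2*203*(-8 + 203))/(1/(2079 - 43216)) = 19112*(-1/39465) + (2*203*195)/(1/(-41137)) = -19112/39465 + 79170/(-1/41137) = -19112/39465 + 79170*(-41137) = -19112/39465 - 3256816290 = -128530254903962/39465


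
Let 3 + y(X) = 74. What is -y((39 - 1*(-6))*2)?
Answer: -71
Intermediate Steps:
y(X) = 71 (y(X) = -3 + 74 = 71)
-y((39 - 1*(-6))*2) = -1*71 = -71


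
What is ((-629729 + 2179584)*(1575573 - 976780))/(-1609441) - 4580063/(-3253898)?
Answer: -3019747693940483687/5236956851018 ≈ -5.7662e+5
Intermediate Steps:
((-629729 + 2179584)*(1575573 - 976780))/(-1609441) - 4580063/(-3253898) = (1549855*598793)*(-1/1609441) - 4580063*(-1/3253898) = 928042325015*(-1/1609441) + 4580063/3253898 = -928042325015/1609441 + 4580063/3253898 = -3019747693940483687/5236956851018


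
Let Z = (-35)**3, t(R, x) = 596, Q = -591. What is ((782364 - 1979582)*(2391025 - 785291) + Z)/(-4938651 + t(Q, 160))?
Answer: 1922413690887/4938055 ≈ 3.8931e+5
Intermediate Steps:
Z = -42875
((782364 - 1979582)*(2391025 - 785291) + Z)/(-4938651 + t(Q, 160)) = ((782364 - 1979582)*(2391025 - 785291) - 42875)/(-4938651 + 596) = (-1197218*1605734 - 42875)/(-4938055) = (-1922413648012 - 42875)*(-1/4938055) = -1922413690887*(-1/4938055) = 1922413690887/4938055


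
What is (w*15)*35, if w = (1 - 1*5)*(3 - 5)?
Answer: 4200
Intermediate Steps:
w = 8 (w = (1 - 5)*(-2) = -4*(-2) = 8)
(w*15)*35 = (8*15)*35 = 120*35 = 4200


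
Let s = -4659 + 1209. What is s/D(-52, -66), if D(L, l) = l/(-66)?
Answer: -3450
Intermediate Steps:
s = -3450
D(L, l) = -l/66 (D(L, l) = l*(-1/66) = -l/66)
s/D(-52, -66) = -3450/((-1/66*(-66))) = -3450/1 = -3450*1 = -3450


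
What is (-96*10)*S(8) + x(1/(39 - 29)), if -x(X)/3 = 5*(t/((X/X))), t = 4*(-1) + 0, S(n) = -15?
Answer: 14460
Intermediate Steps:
t = -4 (t = -4 + 0 = -4)
x(X) = 60 (x(X) = -15*(-4/(X/X)) = -15*(-4/1) = -15*(-4*1) = -15*(-4) = -3*(-20) = 60)
(-96*10)*S(8) + x(1/(39 - 29)) = -96*10*(-15) + 60 = -960*(-15) + 60 = 14400 + 60 = 14460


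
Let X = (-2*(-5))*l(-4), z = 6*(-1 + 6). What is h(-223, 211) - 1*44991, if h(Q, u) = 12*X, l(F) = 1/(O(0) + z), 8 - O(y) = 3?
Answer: -314913/7 ≈ -44988.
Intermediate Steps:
O(y) = 5 (O(y) = 8 - 1*3 = 8 - 3 = 5)
z = 30 (z = 6*5 = 30)
l(F) = 1/35 (l(F) = 1/(5 + 30) = 1/35)
X = 2/7 (X = -2*(-5)*(1/35) = 10*(1/35) = 2/7 ≈ 0.28571)
h(Q, u) = 24/7 (h(Q, u) = 12*(2/7) = 24/7)
h(-223, 211) - 1*44991 = 24/7 - 1*44991 = 24/7 - 44991 = -314913/7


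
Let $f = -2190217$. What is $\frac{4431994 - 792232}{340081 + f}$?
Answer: $- \frac{606627}{308356} \approx -1.9673$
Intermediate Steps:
$\frac{4431994 - 792232}{340081 + f} = \frac{4431994 - 792232}{340081 - 2190217} = \frac{3639762}{-1850136} = 3639762 \left(- \frac{1}{1850136}\right) = - \frac{606627}{308356}$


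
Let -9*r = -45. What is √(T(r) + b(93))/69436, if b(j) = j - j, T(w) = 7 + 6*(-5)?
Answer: I*√23/69436 ≈ 6.9068e-5*I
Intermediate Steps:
r = 5 (r = -⅑*(-45) = 5)
T(w) = -23 (T(w) = 7 - 30 = -23)
b(j) = 0
√(T(r) + b(93))/69436 = √(-23 + 0)/69436 = √(-23)*(1/69436) = (I*√23)*(1/69436) = I*√23/69436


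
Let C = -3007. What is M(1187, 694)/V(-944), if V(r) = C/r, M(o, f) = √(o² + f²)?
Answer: 944*√1890605/3007 ≈ 431.66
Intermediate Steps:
M(o, f) = √(f² + o²)
V(r) = -3007/r
M(1187, 694)/V(-944) = √(694² + 1187²)/((-3007/(-944))) = √(481636 + 1408969)/((-3007*(-1/944))) = √1890605/(3007/944) = √1890605*(944/3007) = 944*√1890605/3007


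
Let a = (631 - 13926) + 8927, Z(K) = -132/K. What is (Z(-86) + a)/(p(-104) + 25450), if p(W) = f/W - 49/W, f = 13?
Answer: -4881708/28453487 ≈ -0.17157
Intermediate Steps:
p(W) = -36/W (p(W) = 13/W - 49/W = -36/W)
a = -4368 (a = -13295 + 8927 = -4368)
(Z(-86) + a)/(p(-104) + 25450) = (-132/(-86) - 4368)/(-36/(-104) + 25450) = (-132*(-1/86) - 4368)/(-36*(-1/104) + 25450) = (66/43 - 4368)/(9/26 + 25450) = -187758/(43*661709/26) = -187758/43*26/661709 = -4881708/28453487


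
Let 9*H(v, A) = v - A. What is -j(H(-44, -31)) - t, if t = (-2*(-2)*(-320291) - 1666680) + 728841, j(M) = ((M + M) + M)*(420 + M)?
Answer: 59962052/27 ≈ 2.2208e+6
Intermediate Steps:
H(v, A) = -A/9 + v/9 (H(v, A) = (v - A)/9 = -A/9 + v/9)
j(M) = 3*M*(420 + M) (j(M) = (2*M + M)*(420 + M) = (3*M)*(420 + M) = 3*M*(420 + M))
t = -2219003 (t = (4*(-320291) - 1666680) + 728841 = (-1281164 - 1666680) + 728841 = -2947844 + 728841 = -2219003)
-j(H(-44, -31)) - t = -3*(-⅑*(-31) + (⅑)*(-44))*(420 + (-⅑*(-31) + (⅑)*(-44))) - 1*(-2219003) = -3*(31/9 - 44/9)*(420 + (31/9 - 44/9)) + 2219003 = -3*(-13)*(420 - 13/9)/9 + 2219003 = -3*(-13)*3767/(9*9) + 2219003 = -1*(-48971/27) + 2219003 = 48971/27 + 2219003 = 59962052/27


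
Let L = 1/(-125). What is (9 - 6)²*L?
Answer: -9/125 ≈ -0.072000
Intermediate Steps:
L = -1/125 ≈ -0.0080000
(9 - 6)²*L = (9 - 6)²*(-1/125) = 3²*(-1/125) = 9*(-1/125) = -9/125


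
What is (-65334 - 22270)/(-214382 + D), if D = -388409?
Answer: 87604/602791 ≈ 0.14533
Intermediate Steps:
(-65334 - 22270)/(-214382 + D) = (-65334 - 22270)/(-214382 - 388409) = -87604/(-602791) = -87604*(-1/602791) = 87604/602791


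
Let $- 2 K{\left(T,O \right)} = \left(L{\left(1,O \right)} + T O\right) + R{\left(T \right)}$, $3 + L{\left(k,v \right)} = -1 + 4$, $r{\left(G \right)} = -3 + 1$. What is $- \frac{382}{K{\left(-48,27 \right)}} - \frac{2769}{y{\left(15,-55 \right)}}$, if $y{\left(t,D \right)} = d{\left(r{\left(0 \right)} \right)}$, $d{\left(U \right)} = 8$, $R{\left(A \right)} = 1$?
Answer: $- \frac{3591967}{10360} \approx -346.71$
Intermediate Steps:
$r{\left(G \right)} = -2$
$y{\left(t,D \right)} = 8$
$L{\left(k,v \right)} = 0$ ($L{\left(k,v \right)} = -3 + \left(-1 + 4\right) = -3 + 3 = 0$)
$K{\left(T,O \right)} = - \frac{1}{2} - \frac{O T}{2}$ ($K{\left(T,O \right)} = - \frac{\left(0 + T O\right) + 1}{2} = - \frac{\left(0 + O T\right) + 1}{2} = - \frac{O T + 1}{2} = - \frac{1 + O T}{2} = - \frac{1}{2} - \frac{O T}{2}$)
$- \frac{382}{K{\left(-48,27 \right)}} - \frac{2769}{y{\left(15,-55 \right)}} = - \frac{382}{- \frac{1}{2} - \frac{27}{2} \left(-48\right)} - \frac{2769}{8} = - \frac{382}{- \frac{1}{2} + 648} - \frac{2769}{8} = - \frac{382}{\frac{1295}{2}} - \frac{2769}{8} = \left(-382\right) \frac{2}{1295} - \frac{2769}{8} = - \frac{764}{1295} - \frac{2769}{8} = - \frac{3591967}{10360}$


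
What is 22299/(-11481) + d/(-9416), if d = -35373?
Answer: 65383343/36035032 ≈ 1.8144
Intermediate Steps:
22299/(-11481) + d/(-9416) = 22299/(-11481) - 35373/(-9416) = 22299*(-1/11481) - 35373*(-1/9416) = -7433/3827 + 35373/9416 = 65383343/36035032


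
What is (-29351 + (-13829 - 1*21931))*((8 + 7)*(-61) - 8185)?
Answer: 592510100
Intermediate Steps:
(-29351 + (-13829 - 1*21931))*((8 + 7)*(-61) - 8185) = (-29351 + (-13829 - 21931))*(15*(-61) - 8185) = (-29351 - 35760)*(-915 - 8185) = -65111*(-9100) = 592510100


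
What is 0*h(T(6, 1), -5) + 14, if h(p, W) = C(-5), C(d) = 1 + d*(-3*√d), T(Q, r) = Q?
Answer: 14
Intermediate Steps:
C(d) = 1 - 3*d^(3/2)
h(p, W) = 1 + 15*I*√5 (h(p, W) = 1 - (-15)*I*√5 = 1 + 15*I*√5)
0*h(T(6, 1), -5) + 14 = 0*(1 + 15*I*√5) + 14 = 0 + 14 = 14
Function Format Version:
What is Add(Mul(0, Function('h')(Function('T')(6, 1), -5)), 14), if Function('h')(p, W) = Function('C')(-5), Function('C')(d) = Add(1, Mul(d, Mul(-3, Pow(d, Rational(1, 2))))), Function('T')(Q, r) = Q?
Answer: 14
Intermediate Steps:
Function('C')(d) = Add(1, Mul(-3, Pow(d, Rational(3, 2))))
Function('h')(p, W) = Add(1, Mul(15, I, Pow(5, Rational(1, 2)))) (Function('h')(p, W) = Add(1, Mul(-3, Pow(-5, Rational(3, 2)))) = Add(1, Mul(-3, Mul(-5, I, Pow(5, Rational(1, 2))))) = Add(1, Mul(15, I, Pow(5, Rational(1, 2)))))
Add(Mul(0, Function('h')(Function('T')(6, 1), -5)), 14) = Add(Mul(0, Add(1, Mul(15, I, Pow(5, Rational(1, 2))))), 14) = Add(0, 14) = 14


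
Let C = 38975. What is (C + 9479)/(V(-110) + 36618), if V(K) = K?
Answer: 24227/18254 ≈ 1.3272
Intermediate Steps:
(C + 9479)/(V(-110) + 36618) = (38975 + 9479)/(-110 + 36618) = 48454/36508 = 48454*(1/36508) = 24227/18254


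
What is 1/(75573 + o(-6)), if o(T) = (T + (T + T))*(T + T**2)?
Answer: 1/75033 ≈ 1.3327e-5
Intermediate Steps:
o(T) = 3*T*(T + T**2) (o(T) = (T + 2*T)*(T + T**2) = (3*T)*(T + T**2) = 3*T*(T + T**2))
1/(75573 + o(-6)) = 1/(75573 + 3*(-6)**2*(1 - 6)) = 1/(75573 + 3*36*(-5)) = 1/(75573 - 540) = 1/75033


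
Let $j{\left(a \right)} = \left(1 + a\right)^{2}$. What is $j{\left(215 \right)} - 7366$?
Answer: $39290$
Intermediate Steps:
$j{\left(215 \right)} - 7366 = \left(1 + 215\right)^{2} - 7366 = 216^{2} - 7366 = 46656 - 7366 = 39290$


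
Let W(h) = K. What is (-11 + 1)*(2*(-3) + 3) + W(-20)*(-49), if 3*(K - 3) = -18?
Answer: 177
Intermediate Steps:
K = -3 (K = 3 + (⅓)*(-18) = 3 - 6 = -3)
W(h) = -3
(-11 + 1)*(2*(-3) + 3) + W(-20)*(-49) = (-11 + 1)*(2*(-3) + 3) - 3*(-49) = -10*(-6 + 3) + 147 = -10*(-3) + 147 = 30 + 147 = 177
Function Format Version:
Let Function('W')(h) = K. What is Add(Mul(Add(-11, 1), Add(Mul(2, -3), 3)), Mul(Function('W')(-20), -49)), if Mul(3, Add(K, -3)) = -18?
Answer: 177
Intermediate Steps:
K = -3 (K = Add(3, Mul(Rational(1, 3), -18)) = Add(3, -6) = -3)
Function('W')(h) = -3
Add(Mul(Add(-11, 1), Add(Mul(2, -3), 3)), Mul(Function('W')(-20), -49)) = Add(Mul(Add(-11, 1), Add(Mul(2, -3), 3)), Mul(-3, -49)) = Add(Mul(-10, Add(-6, 3)), 147) = Add(Mul(-10, -3), 147) = Add(30, 147) = 177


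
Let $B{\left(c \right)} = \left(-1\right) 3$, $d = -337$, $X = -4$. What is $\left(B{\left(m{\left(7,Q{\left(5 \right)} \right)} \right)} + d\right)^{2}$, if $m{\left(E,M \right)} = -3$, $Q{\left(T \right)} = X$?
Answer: $115600$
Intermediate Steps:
$Q{\left(T \right)} = -4$
$B{\left(c \right)} = -3$
$\left(B{\left(m{\left(7,Q{\left(5 \right)} \right)} \right)} + d\right)^{2} = \left(-3 - 337\right)^{2} = \left(-340\right)^{2} = 115600$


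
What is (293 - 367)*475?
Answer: -35150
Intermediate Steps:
(293 - 367)*475 = -74*475 = -35150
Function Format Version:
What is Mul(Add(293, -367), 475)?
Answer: -35150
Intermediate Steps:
Mul(Add(293, -367), 475) = Mul(-74, 475) = -35150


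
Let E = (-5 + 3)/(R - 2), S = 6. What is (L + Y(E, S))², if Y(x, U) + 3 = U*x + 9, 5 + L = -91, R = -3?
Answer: 191844/25 ≈ 7673.8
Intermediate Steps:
L = -96 (L = -5 - 91 = -96)
E = ⅖ (E = (-5 + 3)/(-3 - 2) = -2/(-5) = -2*(-⅕) = ⅖ ≈ 0.40000)
Y(x, U) = 6 + U*x (Y(x, U) = -3 + (U*x + 9) = -3 + (9 + U*x) = 6 + U*x)
(L + Y(E, S))² = (-96 + (6 + 6*(⅖)))² = (-96 + (6 + 12/5))² = (-96 + 42/5)² = (-438/5)² = 191844/25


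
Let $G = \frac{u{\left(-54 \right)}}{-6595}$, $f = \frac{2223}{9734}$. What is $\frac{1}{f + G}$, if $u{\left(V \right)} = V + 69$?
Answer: $\frac{12839146}{2902935} \approx 4.4228$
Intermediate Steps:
$f = \frac{2223}{9734}$ ($f = 2223 \cdot \frac{1}{9734} = \frac{2223}{9734} \approx 0.22837$)
$u{\left(V \right)} = 69 + V$
$G = - \frac{3}{1319}$ ($G = \frac{69 - 54}{-6595} = 15 \left(- \frac{1}{6595}\right) = - \frac{3}{1319} \approx -0.0022744$)
$\frac{1}{f + G} = \frac{1}{\frac{2223}{9734} - \frac{3}{1319}} = \frac{1}{\frac{2902935}{12839146}} = \frac{12839146}{2902935}$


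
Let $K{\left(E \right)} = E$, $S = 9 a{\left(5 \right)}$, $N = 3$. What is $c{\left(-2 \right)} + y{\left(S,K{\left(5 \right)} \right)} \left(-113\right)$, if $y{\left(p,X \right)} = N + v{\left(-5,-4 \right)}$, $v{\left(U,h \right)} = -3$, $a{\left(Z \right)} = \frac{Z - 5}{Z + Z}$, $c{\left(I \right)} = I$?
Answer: $-2$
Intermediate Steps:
$a{\left(Z \right)} = \frac{-5 + Z}{2 Z}$
$S = 0$ ($S = 9 \frac{-5 + 5}{2 \cdot 5} = 9 \cdot \frac{1}{2} \cdot \frac{1}{5} \cdot 0 = 9 \cdot 0 = 0$)
$y{\left(p,X \right)} = 0$ ($y{\left(p,X \right)} = 3 - 3 = 0$)
$c{\left(-2 \right)} + y{\left(S,K{\left(5 \right)} \right)} \left(-113\right) = -2 + 0 \left(-113\right) = -2 + 0 = -2$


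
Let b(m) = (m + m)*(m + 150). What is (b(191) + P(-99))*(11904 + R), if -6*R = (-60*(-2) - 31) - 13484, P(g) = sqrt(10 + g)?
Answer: 1841448763 + 28273*I*sqrt(89)/2 ≈ 1.8414e+9 + 1.3336e+5*I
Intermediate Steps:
b(m) = 2*m*(150 + m) (b(m) = (2*m)*(150 + m) = 2*m*(150 + m))
R = 4465/2 (R = -((-60*(-2) - 31) - 13484)/6 = -((120 - 31) - 13484)/6 = -(89 - 13484)/6 = -1/6*(-13395) = 4465/2 ≈ 2232.5)
(b(191) + P(-99))*(11904 + R) = (2*191*(150 + 191) + sqrt(10 - 99))*(11904 + 4465/2) = (2*191*341 + sqrt(-89))*(28273/2) = (130262 + I*sqrt(89))*(28273/2) = 1841448763 + 28273*I*sqrt(89)/2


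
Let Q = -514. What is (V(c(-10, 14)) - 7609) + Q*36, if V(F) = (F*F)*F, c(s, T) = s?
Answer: -27113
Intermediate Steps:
V(F) = F³ (V(F) = F²*F = F³)
(V(c(-10, 14)) - 7609) + Q*36 = ((-10)³ - 7609) - 514*36 = (-1000 - 7609) - 18504 = -8609 - 18504 = -27113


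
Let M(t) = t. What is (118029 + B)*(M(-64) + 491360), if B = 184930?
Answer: 148842544864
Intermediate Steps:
(118029 + B)*(M(-64) + 491360) = (118029 + 184930)*(-64 + 491360) = 302959*491296 = 148842544864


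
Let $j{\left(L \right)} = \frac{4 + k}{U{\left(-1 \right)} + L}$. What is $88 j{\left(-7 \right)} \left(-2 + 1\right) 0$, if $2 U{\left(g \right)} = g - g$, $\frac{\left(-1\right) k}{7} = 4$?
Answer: $0$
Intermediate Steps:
$k = -28$ ($k = \left(-7\right) 4 = -28$)
$U{\left(g \right)} = 0$ ($U{\left(g \right)} = \frac{g - g}{2} = \frac{1}{2} \cdot 0 = 0$)
$j{\left(L \right)} = - \frac{24}{L}$ ($j{\left(L \right)} = \frac{4 - 28}{0 + L} = - \frac{24}{L}$)
$88 j{\left(-7 \right)} \left(-2 + 1\right) 0 = 88 \left(- \frac{24}{-7}\right) \left(-2 + 1\right) 0 = 88 \left(\left(-24\right) \left(- \frac{1}{7}\right)\right) \left(\left(-1\right) 0\right) = 88 \cdot \frac{24}{7} \cdot 0 = \frac{2112}{7} \cdot 0 = 0$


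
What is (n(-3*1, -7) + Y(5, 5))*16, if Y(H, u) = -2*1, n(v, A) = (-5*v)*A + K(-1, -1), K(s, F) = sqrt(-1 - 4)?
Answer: -1712 + 16*I*sqrt(5) ≈ -1712.0 + 35.777*I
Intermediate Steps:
K(s, F) = I*sqrt(5) (K(s, F) = sqrt(-5) = I*sqrt(5))
n(v, A) = I*sqrt(5) - 5*A*v (n(v, A) = (-5*v)*A + I*sqrt(5) = -5*A*v + I*sqrt(5) = I*sqrt(5) - 5*A*v)
Y(H, u) = -2
(n(-3*1, -7) + Y(5, 5))*16 = ((I*sqrt(5) - 5*(-7)*(-3*1)) - 2)*16 = ((I*sqrt(5) - 5*(-7)*(-3)) - 2)*16 = ((I*sqrt(5) - 105) - 2)*16 = ((-105 + I*sqrt(5)) - 2)*16 = (-107 + I*sqrt(5))*16 = -1712 + 16*I*sqrt(5)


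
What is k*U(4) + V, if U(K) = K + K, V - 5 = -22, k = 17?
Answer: 119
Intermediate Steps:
V = -17 (V = 5 - 22 = -17)
U(K) = 2*K
k*U(4) + V = 17*(2*4) - 17 = 17*8 - 17 = 136 - 17 = 119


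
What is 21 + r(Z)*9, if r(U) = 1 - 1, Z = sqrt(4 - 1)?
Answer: 21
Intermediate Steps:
Z = sqrt(3) ≈ 1.7320
r(U) = 0
21 + r(Z)*9 = 21 + 0*9 = 21 + 0 = 21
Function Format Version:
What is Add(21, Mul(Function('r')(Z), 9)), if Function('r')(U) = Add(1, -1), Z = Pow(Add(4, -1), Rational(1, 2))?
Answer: 21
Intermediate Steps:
Z = Pow(3, Rational(1, 2)) ≈ 1.7320
Function('r')(U) = 0
Add(21, Mul(Function('r')(Z), 9)) = Add(21, Mul(0, 9)) = Add(21, 0) = 21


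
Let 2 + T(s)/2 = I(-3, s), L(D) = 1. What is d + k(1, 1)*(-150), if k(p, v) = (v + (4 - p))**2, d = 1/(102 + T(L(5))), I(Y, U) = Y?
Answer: -220799/92 ≈ -2400.0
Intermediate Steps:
T(s) = -10 (T(s) = -4 + 2*(-3) = -4 - 6 = -10)
d = 1/92 (d = 1/(102 - 10) = 1/92 ≈ 0.010870)
k(p, v) = (4 + v - p)**2
d + k(1, 1)*(-150) = 1/92 + (4 + 1 - 1*1)**2*(-150) = 1/92 + (4 + 1 - 1)**2*(-150) = 1/92 + 4**2*(-150) = 1/92 + 16*(-150) = 1/92 - 2400 = -220799/92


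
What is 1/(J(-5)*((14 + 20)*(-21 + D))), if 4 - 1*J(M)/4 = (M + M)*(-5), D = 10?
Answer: 1/68816 ≈ 1.4531e-5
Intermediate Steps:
J(M) = 16 + 40*M (J(M) = 16 - 4*(M + M)*(-5) = 16 - 4*2*M*(-5) = 16 - (-40)*M = 16 + 40*M)
1/(J(-5)*((14 + 20)*(-21 + D))) = 1/((16 + 40*(-5))*((14 + 20)*(-21 + 10))) = 1/((16 - 200)*(34*(-11))) = 1/(-184*(-374)) = 1/68816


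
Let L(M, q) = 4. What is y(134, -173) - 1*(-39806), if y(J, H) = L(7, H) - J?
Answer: 39676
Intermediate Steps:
y(J, H) = 4 - J
y(134, -173) - 1*(-39806) = (4 - 1*134) - 1*(-39806) = (4 - 134) + 39806 = -130 + 39806 = 39676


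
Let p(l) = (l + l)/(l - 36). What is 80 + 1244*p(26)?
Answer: -31944/5 ≈ -6388.8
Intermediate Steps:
p(l) = 2*l/(-36 + l) (p(l) = (2*l)/(-36 + l) = 2*l/(-36 + l))
80 + 1244*p(26) = 80 + 1244*(2*26/(-36 + 26)) = 80 + 1244*(2*26/(-10)) = 80 + 1244*(2*26*(-1/10)) = 80 + 1244*(-26/5) = 80 - 32344/5 = -31944/5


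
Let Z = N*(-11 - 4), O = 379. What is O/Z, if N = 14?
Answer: -379/210 ≈ -1.8048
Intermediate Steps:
Z = -210 (Z = 14*(-11 - 4) = 14*(-15) = -210)
O/Z = 379/(-210) = 379*(-1/210) = -379/210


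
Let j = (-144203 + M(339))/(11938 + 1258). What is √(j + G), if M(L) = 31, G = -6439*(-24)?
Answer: √1681758351079/3299 ≈ 393.10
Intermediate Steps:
G = 154536
j = -36043/3299 (j = (-144203 + 31)/(11938 + 1258) = -144172/13196 = -144172*1/13196 = -36043/3299 ≈ -10.925)
√(j + G) = √(-36043/3299 + 154536) = √(509778221/3299) = √1681758351079/3299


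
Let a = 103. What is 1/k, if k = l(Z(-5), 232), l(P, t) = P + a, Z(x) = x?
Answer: 1/98 ≈ 0.010204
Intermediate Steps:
l(P, t) = 103 + P (l(P, t) = P + 103 = 103 + P)
k = 98 (k = 103 - 5 = 98)
1/k = 1/98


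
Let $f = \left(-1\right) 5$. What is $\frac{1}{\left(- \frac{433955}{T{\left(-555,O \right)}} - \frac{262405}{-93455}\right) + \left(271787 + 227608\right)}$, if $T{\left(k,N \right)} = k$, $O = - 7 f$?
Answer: $\frac{2074701}{1037723341867} \approx 1.9993 \cdot 10^{-6}$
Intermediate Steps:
$f = -5$
$O = 35$ ($O = \left(-7\right) \left(-5\right) = 35$)
$\frac{1}{\left(- \frac{433955}{T{\left(-555,O \right)}} - \frac{262405}{-93455}\right) + \left(271787 + 227608\right)} = \frac{1}{\left(- \frac{433955}{-555} - \frac{262405}{-93455}\right) + \left(271787 + 227608\right)} = \frac{1}{\left(\left(-433955\right) \left(- \frac{1}{555}\right) - - \frac{52481}{18691}\right) + 499395} = \frac{1}{\left(\frac{86791}{111} + \frac{52481}{18691}\right) + 499395} = \frac{1}{\frac{1628035972}{2074701} + 499395} = \frac{1}{\frac{1037723341867}{2074701}} = \frac{2074701}{1037723341867}$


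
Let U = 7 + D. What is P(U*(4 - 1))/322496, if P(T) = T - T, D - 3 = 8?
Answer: 0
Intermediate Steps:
D = 11 (D = 3 + 8 = 11)
U = 18 (U = 7 + 11 = 18)
P(T) = 0
P(U*(4 - 1))/322496 = 0/322496 = 0*(1/322496) = 0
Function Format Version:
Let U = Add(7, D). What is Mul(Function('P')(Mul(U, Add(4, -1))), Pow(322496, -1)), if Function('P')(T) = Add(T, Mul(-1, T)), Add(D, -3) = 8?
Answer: 0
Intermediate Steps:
D = 11 (D = Add(3, 8) = 11)
U = 18 (U = Add(7, 11) = 18)
Function('P')(T) = 0
Mul(Function('P')(Mul(U, Add(4, -1))), Pow(322496, -1)) = Mul(0, Pow(322496, -1)) = Mul(0, Rational(1, 322496)) = 0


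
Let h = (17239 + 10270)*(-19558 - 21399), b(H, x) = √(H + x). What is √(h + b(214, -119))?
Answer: √(-1126686113 + √95) ≈ 33566.0*I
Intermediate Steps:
h = -1126686113 (h = 27509*(-40957) = -1126686113)
√(h + b(214, -119)) = √(-1126686113 + √(214 - 119)) = √(-1126686113 + √95)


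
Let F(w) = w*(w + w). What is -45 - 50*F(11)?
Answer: -12145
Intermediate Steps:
F(w) = 2*w² (F(w) = w*(2*w) = 2*w²)
-45 - 50*F(11) = -45 - 100*11² = -45 - 100*121 = -45 - 50*242 = -45 - 12100 = -12145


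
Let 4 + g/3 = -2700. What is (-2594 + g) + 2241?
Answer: -8465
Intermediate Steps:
g = -8112 (g = -12 + 3*(-2700) = -12 - 8100 = -8112)
(-2594 + g) + 2241 = (-2594 - 8112) + 2241 = -10706 + 2241 = -8465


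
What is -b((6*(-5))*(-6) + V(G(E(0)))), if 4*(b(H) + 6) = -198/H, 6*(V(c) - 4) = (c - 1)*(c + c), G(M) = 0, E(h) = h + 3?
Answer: 2307/368 ≈ 6.2690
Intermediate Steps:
E(h) = 3 + h
V(c) = 4 + c*(-1 + c)/3 (V(c) = 4 + ((c - 1)*(c + c))/6 = 4 + ((-1 + c)*(2*c))/6 = 4 + (2*c*(-1 + c))/6 = 4 + c*(-1 + c)/3)
b(H) = -6 - 99/(2*H) (b(H) = -6 + (-198/H)/4 = -6 - 99/(2*H))
-b((6*(-5))*(-6) + V(G(E(0)))) = -(-6 - 99/(2*((6*(-5))*(-6) + (4 - ⅓*0 + (⅓)*0²)))) = -(-6 - 99/(2*(-30*(-6) + (4 + 0 + (⅓)*0)))) = -(-6 - 99/(2*(180 + (4 + 0 + 0)))) = -(-6 - 99/(2*(180 + 4))) = -(-6 - 99/2/184) = -(-6 - 99/2*1/184) = -(-6 - 99/368) = -1*(-2307/368) = 2307/368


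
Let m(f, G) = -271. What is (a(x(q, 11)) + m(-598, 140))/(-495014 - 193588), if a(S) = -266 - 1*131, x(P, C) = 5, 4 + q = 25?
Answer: 334/344301 ≈ 0.00097008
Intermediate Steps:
q = 21 (q = -4 + 25 = 21)
a(S) = -397 (a(S) = -266 - 131 = -397)
(a(x(q, 11)) + m(-598, 140))/(-495014 - 193588) = (-397 - 271)/(-495014 - 193588) = -668/(-688602) = -668*(-1/688602) = 334/344301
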